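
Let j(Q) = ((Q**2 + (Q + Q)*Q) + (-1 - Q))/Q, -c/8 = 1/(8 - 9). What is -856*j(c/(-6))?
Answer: 3638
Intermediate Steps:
c = 8 (c = -8/(8 - 9) = -8/(-1) = -8*(-1) = 8)
j(Q) = (-1 - Q + 3*Q**2)/Q (j(Q) = ((Q**2 + (2*Q)*Q) + (-1 - Q))/Q = ((Q**2 + 2*Q**2) + (-1 - Q))/Q = (3*Q**2 + (-1 - Q))/Q = (-1 - Q + 3*Q**2)/Q)
-856*j(c/(-6)) = -856*(-1 - 1/(8/(-6)) + 3*(8/(-6))) = -856*(-1 - 1/(8*(-1/6)) + 3*(8*(-1/6))) = -856*(-1 - 1/(-4/3) + 3*(-4/3)) = -856*(-1 - 1*(-3/4) - 4) = -856*(-1 + 3/4 - 4) = -856*(-17/4) = 3638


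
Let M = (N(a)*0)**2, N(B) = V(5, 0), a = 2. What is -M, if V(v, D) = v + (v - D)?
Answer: 0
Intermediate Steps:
V(v, D) = -D + 2*v
N(B) = 10 (N(B) = -1*0 + 2*5 = 0 + 10 = 10)
M = 0 (M = (10*0)**2 = 0**2 = 0)
-M = -1*0 = 0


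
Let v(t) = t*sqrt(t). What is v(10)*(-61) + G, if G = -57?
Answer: -57 - 610*sqrt(10) ≈ -1986.0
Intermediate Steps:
v(t) = t**(3/2)
v(10)*(-61) + G = 10**(3/2)*(-61) - 57 = (10*sqrt(10))*(-61) - 57 = -610*sqrt(10) - 57 = -57 - 610*sqrt(10)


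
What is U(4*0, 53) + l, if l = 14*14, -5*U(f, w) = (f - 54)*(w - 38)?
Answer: 358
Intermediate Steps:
U(f, w) = -(-54 + f)*(-38 + w)/5 (U(f, w) = -(f - 54)*(w - 38)/5 = -(-54 + f)*(-38 + w)/5)
l = 196
U(4*0, 53) + l = (-2052/5 + 38*(4*0)/5 + (54/5)*53 - 1/5*4*0*53) + 196 = (-2052/5 + (38/5)*0 + 2862/5 - 1/5*0*53) + 196 = (-2052/5 + 0 + 2862/5 + 0) + 196 = 162 + 196 = 358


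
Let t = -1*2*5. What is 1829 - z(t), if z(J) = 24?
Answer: 1805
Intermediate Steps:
t = -10 (t = -2*5 = -10)
1829 - z(t) = 1829 - 1*24 = 1829 - 24 = 1805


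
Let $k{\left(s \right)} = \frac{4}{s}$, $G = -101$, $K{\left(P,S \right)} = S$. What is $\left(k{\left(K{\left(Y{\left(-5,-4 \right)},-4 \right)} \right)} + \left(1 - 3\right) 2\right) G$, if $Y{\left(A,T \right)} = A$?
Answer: $505$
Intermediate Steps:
$\left(k{\left(K{\left(Y{\left(-5,-4 \right)},-4 \right)} \right)} + \left(1 - 3\right) 2\right) G = \left(\frac{4}{-4} + \left(1 - 3\right) 2\right) \left(-101\right) = \left(4 \left(- \frac{1}{4}\right) - 4\right) \left(-101\right) = \left(-1 - 4\right) \left(-101\right) = \left(-5\right) \left(-101\right) = 505$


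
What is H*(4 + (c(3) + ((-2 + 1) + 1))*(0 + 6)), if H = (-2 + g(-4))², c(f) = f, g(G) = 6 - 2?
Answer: 88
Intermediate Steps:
g(G) = 4
H = 4 (H = (-2 + 4)² = 2² = 4)
H*(4 + (c(3) + ((-2 + 1) + 1))*(0 + 6)) = 4*(4 + (3 + ((-2 + 1) + 1))*(0 + 6)) = 4*(4 + (3 + (-1 + 1))*6) = 4*(4 + (3 + 0)*6) = 4*(4 + 3*6) = 4*(4 + 18) = 4*22 = 88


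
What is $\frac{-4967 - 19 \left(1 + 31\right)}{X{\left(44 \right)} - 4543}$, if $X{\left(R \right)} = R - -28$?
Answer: $\frac{5575}{4471} \approx 1.2469$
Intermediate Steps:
$X{\left(R \right)} = 28 + R$ ($X{\left(R \right)} = R + 28 = 28 + R$)
$\frac{-4967 - 19 \left(1 + 31\right)}{X{\left(44 \right)} - 4543} = \frac{-4967 - 19 \left(1 + 31\right)}{\left(28 + 44\right) - 4543} = \frac{-4967 - 608}{72 - 4543} = \frac{-4967 - 608}{-4471} = \left(-5575\right) \left(- \frac{1}{4471}\right) = \frac{5575}{4471}$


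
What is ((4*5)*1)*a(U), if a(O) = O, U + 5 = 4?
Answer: -20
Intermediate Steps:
U = -1 (U = -5 + 4 = -1)
((4*5)*1)*a(U) = ((4*5)*1)*(-1) = (20*1)*(-1) = 20*(-1) = -20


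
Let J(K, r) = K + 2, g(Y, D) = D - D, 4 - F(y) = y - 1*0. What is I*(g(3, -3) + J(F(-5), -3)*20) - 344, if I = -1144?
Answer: -252024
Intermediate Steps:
F(y) = 4 - y (F(y) = 4 - (y - 1*0) = 4 - (y + 0) = 4 - y)
g(Y, D) = 0
J(K, r) = 2 + K
I*(g(3, -3) + J(F(-5), -3)*20) - 344 = -1144*(0 + (2 + (4 - 1*(-5)))*20) - 344 = -1144*(0 + (2 + (4 + 5))*20) - 344 = -1144*(0 + (2 + 9)*20) - 344 = -1144*(0 + 11*20) - 344 = -1144*(0 + 220) - 344 = -1144*220 - 344 = -251680 - 344 = -252024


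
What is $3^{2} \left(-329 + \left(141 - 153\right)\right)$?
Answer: $-3069$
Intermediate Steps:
$3^{2} \left(-329 + \left(141 - 153\right)\right) = 9 \left(-329 + \left(141 - 153\right)\right) = 9 \left(-329 - 12\right) = 9 \left(-341\right) = -3069$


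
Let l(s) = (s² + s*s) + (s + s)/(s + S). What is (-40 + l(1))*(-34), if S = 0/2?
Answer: 1224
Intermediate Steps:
S = 0 (S = 0*(½) = 0)
l(s) = 2 + 2*s² (l(s) = (s² + s*s) + (s + s)/(s + 0) = (s² + s²) + (2*s)/s = 2*s² + 2 = 2 + 2*s²)
(-40 + l(1))*(-34) = (-40 + (2 + 2*1²))*(-34) = (-40 + (2 + 2*1))*(-34) = (-40 + (2 + 2))*(-34) = (-40 + 4)*(-34) = -36*(-34) = 1224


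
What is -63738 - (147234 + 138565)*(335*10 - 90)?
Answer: -931768478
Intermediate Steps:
-63738 - (147234 + 138565)*(335*10 - 90) = -63738 - 285799*(3350 - 90) = -63738 - 285799*3260 = -63738 - 1*931704740 = -63738 - 931704740 = -931768478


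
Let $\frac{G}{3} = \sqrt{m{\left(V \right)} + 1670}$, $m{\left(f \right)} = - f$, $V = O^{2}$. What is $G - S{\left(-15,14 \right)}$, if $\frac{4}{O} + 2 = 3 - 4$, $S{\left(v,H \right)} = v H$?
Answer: $210 + \sqrt{15014} \approx 332.53$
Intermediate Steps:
$S{\left(v,H \right)} = H v$
$O = - \frac{4}{3}$ ($O = \frac{4}{-2 + \left(3 - 4\right)} = \frac{4}{-2 - 1} = \frac{4}{-3} = 4 \left(- \frac{1}{3}\right) = - \frac{4}{3} \approx -1.3333$)
$V = \frac{16}{9}$ ($V = \left(- \frac{4}{3}\right)^{2} = \frac{16}{9} \approx 1.7778$)
$G = \sqrt{15014}$ ($G = 3 \sqrt{\left(-1\right) \frac{16}{9} + 1670} = 3 \sqrt{- \frac{16}{9} + 1670} = 3 \sqrt{\frac{15014}{9}} = 3 \frac{\sqrt{15014}}{3} = \sqrt{15014} \approx 122.53$)
$G - S{\left(-15,14 \right)} = \sqrt{15014} - 14 \left(-15\right) = \sqrt{15014} - -210 = \sqrt{15014} + 210 = 210 + \sqrt{15014}$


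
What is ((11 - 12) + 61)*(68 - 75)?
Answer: -420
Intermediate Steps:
((11 - 12) + 61)*(68 - 75) = (-1 + 61)*(-7) = 60*(-7) = -420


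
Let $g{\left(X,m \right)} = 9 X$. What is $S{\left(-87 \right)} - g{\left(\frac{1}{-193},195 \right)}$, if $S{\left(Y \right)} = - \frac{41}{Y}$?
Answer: $\frac{8696}{16791} \approx 0.5179$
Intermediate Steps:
$S{\left(-87 \right)} - g{\left(\frac{1}{-193},195 \right)} = - \frac{41}{-87} - \frac{9}{-193} = \left(-41\right) \left(- \frac{1}{87}\right) - 9 \left(- \frac{1}{193}\right) = \frac{41}{87} - - \frac{9}{193} = \frac{41}{87} + \frac{9}{193} = \frac{8696}{16791}$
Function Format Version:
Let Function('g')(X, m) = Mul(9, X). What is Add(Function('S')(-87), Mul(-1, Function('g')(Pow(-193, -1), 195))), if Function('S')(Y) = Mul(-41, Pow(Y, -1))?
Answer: Rational(8696, 16791) ≈ 0.51790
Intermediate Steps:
Add(Function('S')(-87), Mul(-1, Function('g')(Pow(-193, -1), 195))) = Add(Mul(-41, Pow(-87, -1)), Mul(-1, Mul(9, Pow(-193, -1)))) = Add(Mul(-41, Rational(-1, 87)), Mul(-1, Mul(9, Rational(-1, 193)))) = Add(Rational(41, 87), Mul(-1, Rational(-9, 193))) = Add(Rational(41, 87), Rational(9, 193)) = Rational(8696, 16791)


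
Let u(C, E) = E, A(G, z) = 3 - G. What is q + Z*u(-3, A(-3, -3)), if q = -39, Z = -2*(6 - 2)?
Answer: -87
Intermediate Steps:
Z = -8 (Z = -2*4 = -8)
q + Z*u(-3, A(-3, -3)) = -39 - 8*(3 - 1*(-3)) = -39 - 8*(3 + 3) = -39 - 8*6 = -39 - 48 = -87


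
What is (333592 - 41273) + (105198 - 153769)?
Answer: 243748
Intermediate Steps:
(333592 - 41273) + (105198 - 153769) = 292319 - 48571 = 243748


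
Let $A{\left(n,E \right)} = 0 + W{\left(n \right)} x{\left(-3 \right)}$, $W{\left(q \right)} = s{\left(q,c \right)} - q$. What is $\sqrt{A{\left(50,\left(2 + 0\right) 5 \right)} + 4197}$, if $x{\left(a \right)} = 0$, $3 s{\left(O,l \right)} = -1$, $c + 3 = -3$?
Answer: $\sqrt{4197} \approx 64.784$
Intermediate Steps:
$c = -6$ ($c = -3 - 3 = -6$)
$s{\left(O,l \right)} = - \frac{1}{3}$ ($s{\left(O,l \right)} = \frac{1}{3} \left(-1\right) = - \frac{1}{3}$)
$W{\left(q \right)} = - \frac{1}{3} - q$
$A{\left(n,E \right)} = 0$ ($A{\left(n,E \right)} = 0 + \left(- \frac{1}{3} - n\right) 0 = 0 + 0 = 0$)
$\sqrt{A{\left(50,\left(2 + 0\right) 5 \right)} + 4197} = \sqrt{0 + 4197} = \sqrt{4197}$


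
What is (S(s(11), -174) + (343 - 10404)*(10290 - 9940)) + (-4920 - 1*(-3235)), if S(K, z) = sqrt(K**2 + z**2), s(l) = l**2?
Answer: -3523035 + sqrt(44917) ≈ -3.5228e+6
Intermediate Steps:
(S(s(11), -174) + (343 - 10404)*(10290 - 9940)) + (-4920 - 1*(-3235)) = (sqrt((11**2)**2 + (-174)**2) + (343 - 10404)*(10290 - 9940)) + (-4920 - 1*(-3235)) = (sqrt(121**2 + 30276) - 10061*350) + (-4920 + 3235) = (sqrt(14641 + 30276) - 3521350) - 1685 = (sqrt(44917) - 3521350) - 1685 = (-3521350 + sqrt(44917)) - 1685 = -3523035 + sqrt(44917)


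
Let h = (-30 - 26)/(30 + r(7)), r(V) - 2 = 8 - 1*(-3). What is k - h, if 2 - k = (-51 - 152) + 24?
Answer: 7839/43 ≈ 182.30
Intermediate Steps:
r(V) = 13 (r(V) = 2 + (8 - 1*(-3)) = 2 + (8 + 3) = 2 + 11 = 13)
h = -56/43 (h = (-30 - 26)/(30 + 13) = -56/43 ≈ -1.3023)
k = 181 (k = 2 - ((-51 - 152) + 24) = 2 - (-203 + 24) = 2 - 1*(-179) = 2 + 179 = 181)
k - h = 181 - 1*(-56/43) = 181 + 56/43 = 7839/43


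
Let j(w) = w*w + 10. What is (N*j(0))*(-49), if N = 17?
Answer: -8330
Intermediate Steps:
j(w) = 10 + w² (j(w) = w² + 10 = 10 + w²)
(N*j(0))*(-49) = (17*(10 + 0²))*(-49) = (17*(10 + 0))*(-49) = (17*10)*(-49) = 170*(-49) = -8330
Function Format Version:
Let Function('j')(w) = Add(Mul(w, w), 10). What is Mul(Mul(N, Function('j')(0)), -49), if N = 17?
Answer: -8330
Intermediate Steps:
Function('j')(w) = Add(10, Pow(w, 2)) (Function('j')(w) = Add(Pow(w, 2), 10) = Add(10, Pow(w, 2)))
Mul(Mul(N, Function('j')(0)), -49) = Mul(Mul(17, Add(10, Pow(0, 2))), -49) = Mul(Mul(17, Add(10, 0)), -49) = Mul(Mul(17, 10), -49) = Mul(170, -49) = -8330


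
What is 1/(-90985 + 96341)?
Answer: 1/5356 ≈ 0.00018671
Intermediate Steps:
1/(-90985 + 96341) = 1/5356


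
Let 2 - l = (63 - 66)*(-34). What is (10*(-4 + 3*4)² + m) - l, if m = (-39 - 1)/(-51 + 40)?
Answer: 8180/11 ≈ 743.64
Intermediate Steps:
m = 40/11 (m = -40/(-11) = -40*(-1/11) = 40/11 ≈ 3.6364)
l = -100 (l = 2 - (63 - 66)*(-34) = 2 - (-3)*(-34) = 2 - 1*102 = 2 - 102 = -100)
(10*(-4 + 3*4)² + m) - l = (10*(-4 + 3*4)² + 40/11) - 1*(-100) = (10*(-4 + 12)² + 40/11) + 100 = (10*8² + 40/11) + 100 = (10*64 + 40/11) + 100 = (640 + 40/11) + 100 = 7080/11 + 100 = 8180/11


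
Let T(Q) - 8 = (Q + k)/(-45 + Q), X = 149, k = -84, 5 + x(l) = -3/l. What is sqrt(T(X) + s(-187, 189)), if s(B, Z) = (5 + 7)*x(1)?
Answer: I*sqrt(1398)/4 ≈ 9.3475*I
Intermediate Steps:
x(l) = -5 - 3/l
s(B, Z) = -96 (s(B, Z) = (5 + 7)*(-5 - 3/1) = 12*(-5 - 3*1) = 12*(-5 - 3) = 12*(-8) = -96)
T(Q) = 8 + (-84 + Q)/(-45 + Q) (T(Q) = 8 + (Q - 84)/(-45 + Q) = 8 + (-84 + Q)/(-45 + Q))
sqrt(T(X) + s(-187, 189)) = sqrt(3*(-148 + 3*149)/(-45 + 149) - 96) = sqrt(3*(-148 + 447)/104 - 96) = sqrt(3*(1/104)*299 - 96) = sqrt(69/8 - 96) = sqrt(-699/8) = I*sqrt(1398)/4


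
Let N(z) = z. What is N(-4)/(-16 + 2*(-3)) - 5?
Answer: -53/11 ≈ -4.8182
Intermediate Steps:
N(-4)/(-16 + 2*(-3)) - 5 = -4/(-16 + 2*(-3)) - 5 = -4/(-16 - 6) - 5 = -4/(-22) - 5 = -4*(-1/22) - 5 = 2/11 - 5 = -53/11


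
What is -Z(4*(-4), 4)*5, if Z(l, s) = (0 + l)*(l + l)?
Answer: -2560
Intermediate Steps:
Z(l, s) = 2*l² (Z(l, s) = l*(2*l) = 2*l²)
-Z(4*(-4), 4)*5 = -2*(4*(-4))²*5 = -2*(-16)²*5 = -2*256*5 = -1*512*5 = -512*5 = -2560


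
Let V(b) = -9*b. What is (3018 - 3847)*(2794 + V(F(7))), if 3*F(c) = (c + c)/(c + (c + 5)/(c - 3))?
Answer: -11563721/5 ≈ -2.3127e+6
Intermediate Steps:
F(c) = 2*c/(3*(c + (5 + c)/(-3 + c))) (F(c) = ((c + c)/(c + (c + 5)/(c - 3)))/3 = ((2*c)/(c + (5 + c)/(-3 + c)))/3 = (2*c/(c + (5 + c)/(-3 + c)))/3 = 2*c/(3*(c + (5 + c)/(-3 + c))))
(3018 - 3847)*(2794 + V(F(7))) = (3018 - 3847)*(2794 - 6*7*(-3 + 7)/(5 + 7² - 2*7)) = -829*(2794 - 6*7*4/(5 + 49 - 14)) = -829*(2794 - 6*7*4/40) = -829*(2794 - 9*7/15) = -829*(2794 - 21/5) = -829*13949/5 = -11563721/5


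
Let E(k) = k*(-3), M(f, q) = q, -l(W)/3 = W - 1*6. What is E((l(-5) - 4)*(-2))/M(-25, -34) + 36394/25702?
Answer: -808688/218467 ≈ -3.7016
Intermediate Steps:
l(W) = 18 - 3*W (l(W) = -3*(W - 1*6) = -3*(W - 6) = -3*(-6 + W) = 18 - 3*W)
E(k) = -3*k
E((l(-5) - 4)*(-2))/M(-25, -34) + 36394/25702 = -3*((18 - 3*(-5)) - 4)*(-2)/(-34) + 36394/25702 = -3*((18 + 15) - 4)*(-2)*(-1/34) + 36394*(1/25702) = -3*(33 - 4)*(-2)*(-1/34) + 18197/12851 = -87*(-2)*(-1/34) + 18197/12851 = -3*(-58)*(-1/34) + 18197/12851 = 174*(-1/34) + 18197/12851 = -87/17 + 18197/12851 = -808688/218467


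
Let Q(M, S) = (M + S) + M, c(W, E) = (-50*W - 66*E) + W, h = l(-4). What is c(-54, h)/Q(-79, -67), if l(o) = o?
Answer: -194/15 ≈ -12.933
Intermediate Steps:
h = -4
c(W, E) = -66*E - 49*W (c(W, E) = (-66*E - 50*W) + W = -66*E - 49*W)
Q(M, S) = S + 2*M
c(-54, h)/Q(-79, -67) = (-66*(-4) - 49*(-54))/(-67 + 2*(-79)) = (264 + 2646)/(-67 - 158) = 2910/(-225) = 2910*(-1/225) = -194/15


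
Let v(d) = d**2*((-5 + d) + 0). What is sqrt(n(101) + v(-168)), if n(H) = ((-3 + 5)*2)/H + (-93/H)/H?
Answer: I*sqrt(49808952841)/101 ≈ 2209.7*I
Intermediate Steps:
v(d) = d**2*(-5 + d)
n(H) = -93/H**2 + 4/H (n(H) = (2*2)/H - 93/H**2 = 4/H - 93/H**2 = -93/H**2 + 4/H)
sqrt(n(101) + v(-168)) = sqrt((-93 + 4*101)/101**2 + (-168)**2*(-5 - 168)) = sqrt((-93 + 404)/10201 + 28224*(-173)) = sqrt((1/10201)*311 - 4882752) = sqrt(311/10201 - 4882752) = sqrt(-49808952841/10201) = I*sqrt(49808952841)/101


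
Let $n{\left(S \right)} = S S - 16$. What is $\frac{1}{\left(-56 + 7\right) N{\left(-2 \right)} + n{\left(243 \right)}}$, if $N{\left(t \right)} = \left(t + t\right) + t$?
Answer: $\frac{1}{59327} \approx 1.6856 \cdot 10^{-5}$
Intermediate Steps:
$N{\left(t \right)} = 3 t$ ($N{\left(t \right)} = 2 t + t = 3 t$)
$n{\left(S \right)} = -16 + S^{2}$ ($n{\left(S \right)} = S^{2} - 16 = -16 + S^{2}$)
$\frac{1}{\left(-56 + 7\right) N{\left(-2 \right)} + n{\left(243 \right)}} = \frac{1}{\left(-56 + 7\right) 3 \left(-2\right) - \left(16 - 243^{2}\right)} = \frac{1}{\left(-49\right) \left(-6\right) + \left(-16 + 59049\right)} = \frac{1}{294 + 59033} = \frac{1}{59327}$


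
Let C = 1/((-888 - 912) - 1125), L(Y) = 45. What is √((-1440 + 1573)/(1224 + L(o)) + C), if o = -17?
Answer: 2*√19743243/27495 ≈ 0.32321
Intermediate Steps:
C = -1/2925 (C = 1/(-1800 - 1125) = 1/(-2925) = -1/2925 ≈ -0.00034188)
√((-1440 + 1573)/(1224 + L(o)) + C) = √((-1440 + 1573)/(1224 + 45) - 1/2925) = √(133/1269 - 1/2925) = √(43084/412425) = 2*√19743243/27495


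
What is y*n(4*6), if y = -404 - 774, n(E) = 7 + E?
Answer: -36518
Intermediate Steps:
y = -1178
y*n(4*6) = -1178*(7 + 4*6) = -1178*(7 + 24) = -1178*31 = -36518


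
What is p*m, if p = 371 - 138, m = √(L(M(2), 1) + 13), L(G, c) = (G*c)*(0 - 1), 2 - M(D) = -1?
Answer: 233*√10 ≈ 736.81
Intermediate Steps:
M(D) = 3 (M(D) = 2 - 1*(-1) = 2 + 1 = 3)
L(G, c) = -G*c (L(G, c) = (G*c)*(-1) = -G*c)
m = √10 (m = √(-1*3*1 + 13) = √(-3 + 13) = √10 ≈ 3.1623)
p = 233
p*m = 233*√10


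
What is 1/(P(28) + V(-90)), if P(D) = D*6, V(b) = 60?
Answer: 1/228 ≈ 0.0043860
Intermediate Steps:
P(D) = 6*D
1/(P(28) + V(-90)) = 1/(6*28 + 60) = 1/(168 + 60) = 1/228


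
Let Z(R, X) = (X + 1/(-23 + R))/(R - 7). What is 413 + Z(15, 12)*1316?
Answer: 37863/16 ≈ 2366.4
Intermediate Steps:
Z(R, X) = (X + 1/(-23 + R))/(-7 + R)
413 + Z(15, 12)*1316 = 413 + ((1 - 23*12 + 15*12)/(161 + 15**2 - 30*15))*1316 = 413 + ((1 - 276 + 180)/(161 + 225 - 450))*1316 = 413 + (-95/(-64))*1316 = 413 - 1/64*(-95)*1316 = 413 + (95/64)*1316 = 413 + 31255/16 = 37863/16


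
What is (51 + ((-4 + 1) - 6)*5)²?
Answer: 36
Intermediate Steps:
(51 + ((-4 + 1) - 6)*5)² = (51 + (-3 - 6)*5)² = (51 - 9*5)² = (51 - 45)² = 6² = 36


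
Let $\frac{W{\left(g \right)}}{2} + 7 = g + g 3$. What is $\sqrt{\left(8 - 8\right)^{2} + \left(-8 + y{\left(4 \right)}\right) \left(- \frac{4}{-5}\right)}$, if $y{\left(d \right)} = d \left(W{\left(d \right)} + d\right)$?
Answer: $8$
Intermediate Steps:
$W{\left(g \right)} = -14 + 8 g$ ($W{\left(g \right)} = -14 + 2 \left(g + g 3\right) = -14 + 2 \left(g + 3 g\right) = -14 + 2 \cdot 4 g = -14 + 8 g$)
$y{\left(d \right)} = d \left(-14 + 9 d\right)$ ($y{\left(d \right)} = d \left(\left(-14 + 8 d\right) + d\right) = d \left(-14 + 9 d\right)$)
$\sqrt{\left(8 - 8\right)^{2} + \left(-8 + y{\left(4 \right)}\right) \left(- \frac{4}{-5}\right)} = \sqrt{\left(8 - 8\right)^{2} + \left(-8 + 4 \left(-14 + 9 \cdot 4\right)\right) \left(- \frac{4}{-5}\right)} = \sqrt{0^{2} + \left(-8 + 4 \left(-14 + 36\right)\right) \left(\left(-4\right) \left(- \frac{1}{5}\right)\right)} = \sqrt{0 + \left(-8 + 4 \cdot 22\right) \frac{4}{5}} = \sqrt{0 + \left(-8 + 88\right) \frac{4}{5}} = \sqrt{0 + 80 \cdot \frac{4}{5}} = \sqrt{0 + 64} = \sqrt{64} = 8$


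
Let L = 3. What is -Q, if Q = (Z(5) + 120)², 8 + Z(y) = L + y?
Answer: -14400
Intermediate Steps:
Z(y) = -5 + y (Z(y) = -8 + (3 + y) = -5 + y)
Q = 14400 (Q = ((-5 + 5) + 120)² = (0 + 120)² = 120² = 14400)
-Q = -1*14400 = -14400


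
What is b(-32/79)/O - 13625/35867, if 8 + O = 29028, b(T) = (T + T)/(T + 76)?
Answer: -147582260343/388501121905 ≈ -0.37988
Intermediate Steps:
b(T) = 2*T/(76 + T) (b(T) = (2*T)/(76 + T) = 2*T/(76 + T))
O = 29020 (O = -8 + 29028 = 29020)
b(-32/79)/O - 13625/35867 = (2*(-32/79)/(76 - 32/79))/29020 - 13625/35867 = (2*(-32*1/79)/(76 - 32*1/79))*(1/29020) - 13625*1/35867 = (2*(-32/79)/(76 - 32/79))*(1/29020) - 13625/35867 = (2*(-32/79)/(5972/79))*(1/29020) - 13625/35867 = (2*(-32/79)*(79/5972))*(1/29020) - 13625/35867 = -16/1493*1/29020 - 13625/35867 = -4/10831715 - 13625/35867 = -147582260343/388501121905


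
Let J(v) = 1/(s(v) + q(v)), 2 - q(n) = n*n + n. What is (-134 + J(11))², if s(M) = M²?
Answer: 1456849/81 ≈ 17986.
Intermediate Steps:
q(n) = 2 - n - n² (q(n) = 2 - (n*n + n) = 2 - (n² + n) = 2 - (n + n²) = 2 + (-n - n²) = 2 - n - n²)
J(v) = 1/(2 - v) (J(v) = 1/(v² + (2 - v - v²)) = 1/(2 - v))
(-134 + J(11))² = (-134 + 1/(2 - 1*11))² = (-134 + 1/(2 - 11))² = (-134 + 1/(-9))² = (-134 - ⅑)² = (-1207/9)² = 1456849/81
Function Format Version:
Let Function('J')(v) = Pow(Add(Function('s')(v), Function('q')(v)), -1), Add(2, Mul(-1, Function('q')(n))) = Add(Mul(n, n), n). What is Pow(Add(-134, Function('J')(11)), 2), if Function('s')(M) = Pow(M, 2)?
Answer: Rational(1456849, 81) ≈ 17986.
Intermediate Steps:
Function('q')(n) = Add(2, Mul(-1, n), Mul(-1, Pow(n, 2))) (Function('q')(n) = Add(2, Mul(-1, Add(Mul(n, n), n))) = Add(2, Mul(-1, Add(Pow(n, 2), n))) = Add(2, Mul(-1, Add(n, Pow(n, 2)))) = Add(2, Add(Mul(-1, n), Mul(-1, Pow(n, 2)))) = Add(2, Mul(-1, n), Mul(-1, Pow(n, 2))))
Function('J')(v) = Pow(Add(2, Mul(-1, v)), -1) (Function('J')(v) = Pow(Add(Pow(v, 2), Add(2, Mul(-1, v), Mul(-1, Pow(v, 2)))), -1) = Pow(Add(2, Mul(-1, v)), -1))
Pow(Add(-134, Function('J')(11)), 2) = Pow(Add(-134, Pow(Add(2, Mul(-1, 11)), -1)), 2) = Pow(Add(-134, Pow(Add(2, -11), -1)), 2) = Pow(Add(-134, Pow(-9, -1)), 2) = Pow(Add(-134, Rational(-1, 9)), 2) = Pow(Rational(-1207, 9), 2) = Rational(1456849, 81)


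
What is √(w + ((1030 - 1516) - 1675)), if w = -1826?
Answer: 3*I*√443 ≈ 63.143*I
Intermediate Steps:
√(w + ((1030 - 1516) - 1675)) = √(-1826 + ((1030 - 1516) - 1675)) = √(-1826 + (-486 - 1675)) = √(-1826 - 2161) = √(-3987) = 3*I*√443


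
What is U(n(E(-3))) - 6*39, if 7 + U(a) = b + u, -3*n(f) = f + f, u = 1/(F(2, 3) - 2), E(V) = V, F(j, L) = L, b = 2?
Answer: -238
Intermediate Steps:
u = 1 (u = 1/(3 - 2) = 1/1 = 1)
n(f) = -2*f/3 (n(f) = -(f + f)/3 = -2*f/3)
U(a) = -4 (U(a) = -7 + (2 + 1) = -7 + 3 = -4)
U(n(E(-3))) - 6*39 = -4 - 6*39 = -4 - 234 = -238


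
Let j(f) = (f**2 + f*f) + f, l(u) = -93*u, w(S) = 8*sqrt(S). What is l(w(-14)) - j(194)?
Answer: -75466 - 744*I*sqrt(14) ≈ -75466.0 - 2783.8*I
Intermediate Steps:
j(f) = f + 2*f**2 (j(f) = (f**2 + f**2) + f = 2*f**2 + f = f + 2*f**2)
l(w(-14)) - j(194) = -744*sqrt(-14) - 194*(1 + 2*194) = -744*I*sqrt(14) - 194*(1 + 388) = -744*I*sqrt(14) - 194*389 = -744*I*sqrt(14) - 1*75466 = -744*I*sqrt(14) - 75466 = -75466 - 744*I*sqrt(14)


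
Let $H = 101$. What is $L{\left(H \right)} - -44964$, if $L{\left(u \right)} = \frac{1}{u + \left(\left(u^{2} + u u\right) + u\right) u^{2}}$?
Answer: $\frac{9404274736657}{209151204} \approx 44964.0$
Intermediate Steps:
$L{\left(u \right)} = \frac{1}{u + u^{2} \left(u + 2 u^{2}\right)}$ ($L{\left(u \right)} = \frac{1}{u + \left(\left(u^{2} + u^{2}\right) + u\right) u^{2}} = \frac{1}{u + \left(2 u^{2} + u\right) u^{2}} = \frac{1}{u + \left(u + 2 u^{2}\right) u^{2}} = \frac{1}{u + u^{2} \left(u + 2 u^{2}\right)}$)
$L{\left(H \right)} - -44964 = \frac{1}{101 + 101^{3} + 2 \cdot 101^{4}} - -44964 = \frac{1}{101 + 1030301 + 2 \cdot 104060401} + 44964 = \frac{1}{101 + 1030301 + 208120802} + 44964 = \frac{1}{209151204} + 44964 = \frac{9404274736657}{209151204}$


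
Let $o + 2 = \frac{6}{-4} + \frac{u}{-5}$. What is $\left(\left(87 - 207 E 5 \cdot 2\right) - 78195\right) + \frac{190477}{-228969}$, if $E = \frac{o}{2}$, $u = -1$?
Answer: $- \frac{34204915019}{457938} \approx -74693.0$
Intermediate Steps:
$o = - \frac{33}{10}$ ($o = -2 + \left(\frac{6}{-4} - \frac{1}{-5}\right) = -2 + \left(6 \left(- \frac{1}{4}\right) - - \frac{1}{5}\right) = -2 + \left(- \frac{3}{2} + \frac{1}{5}\right) = -2 - \frac{13}{10} = - \frac{33}{10} \approx -3.3$)
$E = - \frac{33}{20}$ ($E = - \frac{33}{10 \cdot 2} = \left(- \frac{33}{10}\right) \frac{1}{2} = - \frac{33}{20} \approx -1.65$)
$\left(\left(87 - 207 E 5 \cdot 2\right) - 78195\right) + \frac{190477}{-228969} = \left(\left(87 - 207 \left(- \frac{33}{20}\right) 5 \cdot 2\right) - 78195\right) + \frac{190477}{-228969} = \left(\left(87 - 207 \left(\left(- \frac{33}{4}\right) 2\right)\right) - 78195\right) + 190477 \left(- \frac{1}{228969}\right) = \left(\left(87 - - \frac{6831}{2}\right) - 78195\right) - \frac{190477}{228969} = \left(\left(87 + \frac{6831}{2}\right) - 78195\right) - \frac{190477}{228969} = \left(\frac{7005}{2} - 78195\right) - \frac{190477}{228969} = - \frac{149385}{2} - \frac{190477}{228969} = - \frac{34204915019}{457938}$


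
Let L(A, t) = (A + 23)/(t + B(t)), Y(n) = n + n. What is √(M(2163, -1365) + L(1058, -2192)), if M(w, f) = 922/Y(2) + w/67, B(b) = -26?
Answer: √1448120516685/74303 ≈ 16.196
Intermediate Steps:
Y(n) = 2*n
M(w, f) = 461/2 + w/67 (M(w, f) = 922/((2*2)) + w/67 = 922/4 + w*(1/67) = 922*(¼) + w/67 = 461/2 + w/67)
L(A, t) = (23 + A)/(-26 + t) (L(A, t) = (A + 23)/(t - 26) = (23 + A)/(-26 + t))
√(M(2163, -1365) + L(1058, -2192)) = √((461/2 + (1/67)*2163) + (23 + 1058)/(-26 - 2192)) = √((461/2 + 2163/67) + 1081/(-2218)) = √(35213/134 - 1/2218*1081) = √(35213/134 - 1081/2218) = √(19489395/74303) = √1448120516685/74303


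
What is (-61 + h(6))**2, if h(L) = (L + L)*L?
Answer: 121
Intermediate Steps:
h(L) = 2*L**2 (h(L) = (2*L)*L = 2*L**2)
(-61 + h(6))**2 = (-61 + 2*6**2)**2 = (-61 + 2*36)**2 = (-61 + 72)**2 = 11**2 = 121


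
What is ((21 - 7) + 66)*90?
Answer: 7200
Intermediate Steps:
((21 - 7) + 66)*90 = (14 + 66)*90 = 80*90 = 7200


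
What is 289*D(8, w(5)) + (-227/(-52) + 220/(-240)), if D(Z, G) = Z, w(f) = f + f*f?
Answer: 180605/78 ≈ 2315.4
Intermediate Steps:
w(f) = f + f²
289*D(8, w(5)) + (-227/(-52) + 220/(-240)) = 289*8 + (-227/(-52) + 220/(-240)) = 2312 + (-227*(-1/52) + 220*(-1/240)) = 2312 + (227/52 - 11/12) = 2312 + 269/78 = 180605/78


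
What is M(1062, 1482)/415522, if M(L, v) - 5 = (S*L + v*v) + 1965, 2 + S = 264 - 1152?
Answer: 626557/207761 ≈ 3.0158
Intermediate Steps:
S = -890 (S = -2 + (264 - 1152) = -2 - 888 = -890)
M(L, v) = 1970 + v**2 - 890*L (M(L, v) = 5 + ((-890*L + v*v) + 1965) = 5 + ((-890*L + v**2) + 1965) = 5 + ((v**2 - 890*L) + 1965) = 5 + (1965 + v**2 - 890*L) = 1970 + v**2 - 890*L)
M(1062, 1482)/415522 = (1970 + 1482**2 - 890*1062)/415522 = (1970 + 2196324 - 945180)*(1/415522) = 1253114*(1/415522) = 626557/207761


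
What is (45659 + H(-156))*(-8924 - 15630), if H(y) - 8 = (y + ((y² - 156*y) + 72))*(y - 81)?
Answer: 281626743706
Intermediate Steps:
H(y) = 8 + (-81 + y)*(72 + y² - 155*y) (H(y) = 8 + (y + ((y² - 156*y) + 72))*(y - 81) = 8 + (y + (72 + y² - 156*y))*(-81 + y) = 8 + (72 + y² - 155*y)*(-81 + y) = 8 + (-81 + y)*(72 + y² - 155*y))
(45659 + H(-156))*(-8924 - 15630) = (45659 + (-5824 + (-156)³ - 236*(-156)² + 12627*(-156)))*(-8924 - 15630) = (45659 + (-5824 - 3796416 - 236*24336 - 1969812))*(-24554) = (45659 + (-5824 - 3796416 - 5743296 - 1969812))*(-24554) = (45659 - 11515348)*(-24554) = -11469689*(-24554) = 281626743706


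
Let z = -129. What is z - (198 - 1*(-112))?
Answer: -439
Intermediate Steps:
z - (198 - 1*(-112)) = -129 - (198 - 1*(-112)) = -129 - (198 + 112) = -129 - 1*310 = -129 - 310 = -439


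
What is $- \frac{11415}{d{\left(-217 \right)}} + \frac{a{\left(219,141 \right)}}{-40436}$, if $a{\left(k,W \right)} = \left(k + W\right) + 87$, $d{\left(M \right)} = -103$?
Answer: $\frac{461530899}{4164908} \approx 110.81$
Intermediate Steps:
$a{\left(k,W \right)} = 87 + W + k$ ($a{\left(k,W \right)} = \left(W + k\right) + 87 = 87 + W + k$)
$- \frac{11415}{d{\left(-217 \right)}} + \frac{a{\left(219,141 \right)}}{-40436} = - \frac{11415}{-103} + \frac{87 + 141 + 219}{-40436} = \left(-11415\right) \left(- \frac{1}{103}\right) + 447 \left(- \frac{1}{40436}\right) = \frac{11415}{103} - \frac{447}{40436} = \frac{461530899}{4164908}$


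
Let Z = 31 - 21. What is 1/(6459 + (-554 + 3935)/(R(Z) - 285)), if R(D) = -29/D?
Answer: 2879/18561651 ≈ 0.00015510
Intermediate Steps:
Z = 10
1/(6459 + (-554 + 3935)/(R(Z) - 285)) = 1/(6459 + (-554 + 3935)/(-29/10 - 285)) = 1/(6459 + 3381/(-29*1/10 - 285)) = 1/(6459 + 3381/(-29/10 - 285)) = 1/(6459 + 3381/(-2879/10)) = 1/(6459 + 3381*(-10/2879)) = 1/(6459 - 33810/2879) = 1/(18561651/2879) = 2879/18561651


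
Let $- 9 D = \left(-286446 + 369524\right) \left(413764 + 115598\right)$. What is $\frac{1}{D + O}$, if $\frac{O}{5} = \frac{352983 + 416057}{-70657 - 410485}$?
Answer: $- \frac{240571}{1175545815992684} \approx -2.0465 \cdot 10^{-10}$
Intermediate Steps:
$O = - \frac{1922600}{240571}$ ($O = 5 \frac{352983 + 416057}{-70657 - 410485} = 5 \frac{769040}{-481142} = 5 \cdot 769040 \left(- \frac{1}{481142}\right) = 5 \left(- \frac{384520}{240571}\right) = - \frac{1922600}{240571} \approx -7.9918$)
$D = -4886481804$ ($D = - \frac{\left(-286446 + 369524\right) \left(413764 + 115598\right)}{9} = - \frac{83078 \cdot 529362}{9} = \left(- \frac{1}{9}\right) 43978336236 = -4886481804$)
$\frac{1}{D + O} = \frac{1}{-4886481804 - \frac{1922600}{240571}} = \frac{1}{- \frac{1175545815992684}{240571}} = - \frac{240571}{1175545815992684}$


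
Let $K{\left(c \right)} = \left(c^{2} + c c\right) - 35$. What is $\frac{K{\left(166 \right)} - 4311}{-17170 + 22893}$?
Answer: $\frac{50766}{5723} \approx 8.8705$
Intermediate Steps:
$K{\left(c \right)} = -35 + 2 c^{2}$ ($K{\left(c \right)} = \left(c^{2} + c^{2}\right) - 35 = 2 c^{2} - 35 = -35 + 2 c^{2}$)
$\frac{K{\left(166 \right)} - 4311}{-17170 + 22893} = \frac{\left(-35 + 2 \cdot 166^{2}\right) - 4311}{-17170 + 22893} = \frac{\left(-35 + 2 \cdot 27556\right) - 4311}{5723} = \left(\left(-35 + 55112\right) - 4311\right) \frac{1}{5723} = \left(55077 - 4311\right) \frac{1}{5723} = 50766 \cdot \frac{1}{5723} = \frac{50766}{5723}$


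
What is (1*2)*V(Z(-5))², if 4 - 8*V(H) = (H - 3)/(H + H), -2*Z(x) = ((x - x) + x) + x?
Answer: 361/800 ≈ 0.45125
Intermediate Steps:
Z(x) = -x (Z(x) = -(((x - x) + x) + x)/2 = -((0 + x) + x)/2 = -(x + x)/2 = -x)
V(H) = ½ - (-3 + H)/(16*H) (V(H) = ½ - (H - 3)/(8*(H + H)) = ½ - (-3 + H)/(8*(2*H)) = ½ - (-3 + H)*1/(2*H)/8 = ½ - (-3 + H)/(16*H))
(1*2)*V(Z(-5))² = (1*2)*((3 + 7*(-1*(-5)))/(16*((-1*(-5)))))² = 2*((1/16)*(3 + 7*5)/5)² = 2*((1/16)*(⅕)*(3 + 35))² = 2*((1/16)*(⅕)*38)² = 2*(19/40)² = 2*(361/1600) = 361/800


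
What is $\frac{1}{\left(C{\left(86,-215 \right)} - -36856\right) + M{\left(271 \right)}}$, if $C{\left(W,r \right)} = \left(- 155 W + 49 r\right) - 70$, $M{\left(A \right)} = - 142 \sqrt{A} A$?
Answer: $- \frac{12921}{401147279563} - \frac{38482 \sqrt{271}}{401147279563} \approx -1.6114 \cdot 10^{-6}$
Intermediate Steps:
$M{\left(A \right)} = - 142 A^{\frac{3}{2}}$
$C{\left(W,r \right)} = -70 - 155 W + 49 r$
$\frac{1}{\left(C{\left(86,-215 \right)} - -36856\right) + M{\left(271 \right)}} = \frac{1}{\left(\left(-70 - 13330 + 49 \left(-215\right)\right) - -36856\right) - 142 \cdot 271^{\frac{3}{2}}} = \frac{1}{\left(\left(-70 - 13330 - 10535\right) + 36856\right) - 142 \cdot 271 \sqrt{271}} = \frac{1}{\left(-23935 + 36856\right) - 38482 \sqrt{271}} = \frac{1}{12921 - 38482 \sqrt{271}}$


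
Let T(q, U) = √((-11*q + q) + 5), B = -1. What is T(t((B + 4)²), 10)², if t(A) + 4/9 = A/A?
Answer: -5/9 ≈ -0.55556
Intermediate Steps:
t(A) = 5/9 (t(A) = -4/9 + A/A = -4/9 + 1 = 5/9)
T(q, U) = √(5 - 10*q) (T(q, U) = √(-10*q + 5) = √(5 - 10*q))
T(t((B + 4)²), 10)² = (√(5 - 10*5/9))² = (√(5 - 50/9))² = (√(-5/9))² = (I*√5/3)² = -5/9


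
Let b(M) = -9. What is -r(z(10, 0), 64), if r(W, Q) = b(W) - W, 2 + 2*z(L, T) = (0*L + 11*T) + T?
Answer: 8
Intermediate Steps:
z(L, T) = -1 + 6*T (z(L, T) = -1 + ((0*L + 11*T) + T)/2 = -1 + ((0 + 11*T) + T)/2 = -1 + (11*T + T)/2 = -1 + (12*T)/2 = -1 + 6*T)
r(W, Q) = -9 - W
-r(z(10, 0), 64) = -(-9 - (-1 + 6*0)) = -(-9 - (-1 + 0)) = -(-9 - 1*(-1)) = -(-9 + 1) = -1*(-8) = 8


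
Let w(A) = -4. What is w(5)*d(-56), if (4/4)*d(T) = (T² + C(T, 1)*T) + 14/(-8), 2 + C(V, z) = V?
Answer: -25529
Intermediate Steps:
C(V, z) = -2 + V
d(T) = -7/4 + T² + T*(-2 + T) (d(T) = (T² + (-2 + T)*T) + 14/(-8) = (T² + T*(-2 + T)) + 14*(-⅛) = (T² + T*(-2 + T)) - 7/4 = -7/4 + T² + T*(-2 + T))
w(5)*d(-56) = -4*(-7/4 - 2*(-56) + 2*(-56)²) = -4*(-7/4 + 112 + 2*3136) = -4*(-7/4 + 112 + 6272) = -4*25529/4 = -25529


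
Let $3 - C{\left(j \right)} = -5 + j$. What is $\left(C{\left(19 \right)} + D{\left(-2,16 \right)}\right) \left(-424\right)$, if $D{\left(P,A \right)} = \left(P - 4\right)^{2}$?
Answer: $-10600$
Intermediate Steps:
$C{\left(j \right)} = 8 - j$ ($C{\left(j \right)} = 3 - \left(-5 + j\right) = 8 - j$)
$D{\left(P,A \right)} = \left(-4 + P\right)^{2}$
$\left(C{\left(19 \right)} + D{\left(-2,16 \right)}\right) \left(-424\right) = \left(\left(8 - 19\right) + \left(-4 - 2\right)^{2}\right) \left(-424\right) = \left(\left(8 - 19\right) + \left(-6\right)^{2}\right) \left(-424\right) = \left(-11 + 36\right) \left(-424\right) = 25 \left(-424\right) = -10600$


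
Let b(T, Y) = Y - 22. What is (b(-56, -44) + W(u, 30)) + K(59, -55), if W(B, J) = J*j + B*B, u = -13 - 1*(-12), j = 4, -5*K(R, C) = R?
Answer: 216/5 ≈ 43.200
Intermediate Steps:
K(R, C) = -R/5
b(T, Y) = -22 + Y
u = -1 (u = -13 + 12 = -1)
W(B, J) = B**2 + 4*J (W(B, J) = J*4 + B*B = 4*J + B**2 = B**2 + 4*J)
(b(-56, -44) + W(u, 30)) + K(59, -55) = ((-22 - 44) + ((-1)**2 + 4*30)) - 1/5*59 = (-66 + (1 + 120)) - 59/5 = (-66 + 121) - 59/5 = 55 - 59/5 = 216/5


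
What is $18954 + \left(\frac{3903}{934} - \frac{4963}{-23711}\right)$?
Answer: $\frac{419853866071}{22146074} \approx 18958.0$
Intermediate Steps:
$18954 + \left(\frac{3903}{934} - \frac{4963}{-23711}\right) = 18954 + \left(3903 \cdot \frac{1}{934} - - \frac{4963}{23711}\right) = 18954 + \left(\frac{3903}{934} + \frac{4963}{23711}\right) = 18954 + \frac{97179475}{22146074} = \frac{419853866071}{22146074}$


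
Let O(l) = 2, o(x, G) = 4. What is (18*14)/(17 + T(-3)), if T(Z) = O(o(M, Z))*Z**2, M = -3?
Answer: 36/5 ≈ 7.2000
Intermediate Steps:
T(Z) = 2*Z**2
(18*14)/(17 + T(-3)) = (18*14)/(17 + 2*(-3)**2) = 252/(17 + 2*9) = 252/(17 + 18) = 252/35 = 252*(1/35) = 36/5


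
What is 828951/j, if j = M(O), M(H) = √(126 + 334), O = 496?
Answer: 828951*√115/230 ≈ 38650.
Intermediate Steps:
M(H) = 2*√115 (M(H) = √460 = 2*√115)
j = 2*√115 ≈ 21.448
828951/j = 828951/((2*√115)) = 828951*(√115/230) = 828951*√115/230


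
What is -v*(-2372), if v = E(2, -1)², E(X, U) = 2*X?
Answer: 37952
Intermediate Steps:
v = 16 (v = (2*2)² = 4² = 16)
-v*(-2372) = -1*16*(-2372) = -16*(-2372) = 37952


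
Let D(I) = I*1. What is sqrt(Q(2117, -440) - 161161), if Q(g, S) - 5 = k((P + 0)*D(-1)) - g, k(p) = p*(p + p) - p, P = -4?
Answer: I*sqrt(163245) ≈ 404.04*I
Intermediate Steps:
D(I) = I
k(p) = -p + 2*p**2 (k(p) = p*(2*p) - p = 2*p**2 - p = -p + 2*p**2)
Q(g, S) = 33 - g (Q(g, S) = 5 + (((-4 + 0)*(-1))*(-1 + 2*((-4 + 0)*(-1))) - g) = 5 + ((-4*(-1))*(-1 + 2*(-4*(-1))) - g) = 5 + (4*(-1 + 2*4) - g) = 5 + (4*(-1 + 8) - g) = 5 + (4*7 - g) = 5 + (28 - g) = 33 - g)
sqrt(Q(2117, -440) - 161161) = sqrt((33 - 1*2117) - 161161) = sqrt((33 - 2117) - 161161) = sqrt(-2084 - 161161) = sqrt(-163245) = I*sqrt(163245)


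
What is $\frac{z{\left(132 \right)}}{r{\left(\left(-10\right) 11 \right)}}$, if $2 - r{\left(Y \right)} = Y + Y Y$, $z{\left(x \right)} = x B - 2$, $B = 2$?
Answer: $- \frac{131}{5994} \approx -0.021855$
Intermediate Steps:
$z{\left(x \right)} = -2 + 2 x$ ($z{\left(x \right)} = x 2 - 2 = 2 x - 2 = -2 + 2 x$)
$r{\left(Y \right)} = 2 - Y - Y^{2}$ ($r{\left(Y \right)} = 2 - \left(Y + Y Y\right) = 2 - \left(Y + Y^{2}\right) = 2 - Y - Y^{2}$)
$\frac{z{\left(132 \right)}}{r{\left(\left(-10\right) 11 \right)}} = \frac{-2 + 2 \cdot 132}{2 - \left(-10\right) 11 - \left(\left(-10\right) 11\right)^{2}} = \frac{-2 + 264}{2 - -110 - \left(-110\right)^{2}} = \frac{262}{2 + 110 - 12100} = \frac{262}{-11988} = 262 \left(- \frac{1}{11988}\right) = - \frac{131}{5994}$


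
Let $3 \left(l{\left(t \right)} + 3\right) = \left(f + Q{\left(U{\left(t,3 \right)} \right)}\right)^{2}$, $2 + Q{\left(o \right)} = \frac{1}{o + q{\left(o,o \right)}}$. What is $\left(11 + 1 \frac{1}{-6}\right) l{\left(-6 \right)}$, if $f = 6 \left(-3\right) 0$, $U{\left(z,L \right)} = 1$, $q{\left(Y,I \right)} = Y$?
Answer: $- \frac{195}{8} \approx -24.375$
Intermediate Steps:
$Q{\left(o \right)} = -2 + \frac{1}{2 o}$ ($Q{\left(o \right)} = -2 + \frac{1}{o + o} = -2 + \frac{1}{2 o}$)
$f = 0$ ($f = \left(-18\right) 0 = 0$)
$l{\left(t \right)} = - \frac{9}{4}$ ($l{\left(t \right)} = -3 + \frac{\left(0 - \left(2 - \frac{1}{2 \cdot 1}\right)\right)^{2}}{3} = -3 + \frac{\left(0 + \left(-2 + \frac{1}{2} \cdot 1\right)\right)^{2}}{3} = -3 + \frac{\left(0 + \left(-2 + \frac{1}{2}\right)\right)^{2}}{3} = -3 + \frac{\left(0 - \frac{3}{2}\right)^{2}}{3} = -3 + \frac{\left(- \frac{3}{2}\right)^{2}}{3} = -3 + \frac{1}{3} \cdot \frac{9}{4} = -3 + \frac{3}{4} = - \frac{9}{4}$)
$\left(11 + 1 \frac{1}{-6}\right) l{\left(-6 \right)} = \left(11 + 1 \frac{1}{-6}\right) \left(- \frac{9}{4}\right) = \left(11 + 1 \left(- \frac{1}{6}\right)\right) \left(- \frac{9}{4}\right) = \left(11 - \frac{1}{6}\right) \left(- \frac{9}{4}\right) = \frac{65}{6} \left(- \frac{9}{4}\right) = - \frac{195}{8}$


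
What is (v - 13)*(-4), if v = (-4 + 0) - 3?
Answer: 80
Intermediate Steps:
v = -7 (v = -4 - 3 = -7)
(v - 13)*(-4) = (-7 - 13)*(-4) = -20*(-4) = 80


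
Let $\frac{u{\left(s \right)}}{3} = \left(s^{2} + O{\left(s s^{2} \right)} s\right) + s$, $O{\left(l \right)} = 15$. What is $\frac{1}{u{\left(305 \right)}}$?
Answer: $\frac{1}{293715} \approx 3.4047 \cdot 10^{-6}$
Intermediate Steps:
$u{\left(s \right)} = 3 s^{2} + 48 s$ ($u{\left(s \right)} = 3 \left(\left(s^{2} + 15 s\right) + s\right) = 3 \left(s^{2} + 16 s\right) = 3 s^{2} + 48 s$)
$\frac{1}{u{\left(305 \right)}} = \frac{1}{3 \cdot 305 \left(16 + 305\right)} = \frac{1}{3 \cdot 305 \cdot 321} = \frac{1}{293715}$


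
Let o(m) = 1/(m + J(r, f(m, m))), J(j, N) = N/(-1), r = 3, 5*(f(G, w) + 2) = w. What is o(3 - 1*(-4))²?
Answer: 25/1444 ≈ 0.017313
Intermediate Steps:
f(G, w) = -2 + w/5
J(j, N) = -N (J(j, N) = N*(-1) = -N)
o(m) = 1/(2 + 4*m/5) (o(m) = 1/(m - (-2 + m/5)) = 1/(m + (2 - m/5)) = 1/(2 + 4*m/5))
o(3 - 1*(-4))² = (5/(2*(5 + 2*(3 - 1*(-4)))))² = (5/(2*(5 + 2*(3 + 4))))² = (5/(2*(5 + 2*7)))² = (5/(2*(5 + 14)))² = ((5/2)/19)² = ((5/2)*(1/19))² = (5/38)² = 25/1444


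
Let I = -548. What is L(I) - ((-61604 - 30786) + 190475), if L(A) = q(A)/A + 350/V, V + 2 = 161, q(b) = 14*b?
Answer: -15592939/159 ≈ -98069.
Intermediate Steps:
V = 159 (V = -2 + 161 = 159)
L(A) = 2576/159 (L(A) = (14*A)/A + 350/159 = 14 + 350*(1/159) = 14 + 350/159 = 2576/159)
L(I) - ((-61604 - 30786) + 190475) = 2576/159 - ((-61604 - 30786) + 190475) = 2576/159 - (-92390 + 190475) = 2576/159 - 1*98085 = 2576/159 - 98085 = -15592939/159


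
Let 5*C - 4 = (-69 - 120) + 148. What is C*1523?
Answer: -56351/5 ≈ -11270.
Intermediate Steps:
C = -37/5 (C = ⅘ + ((-69 - 120) + 148)/5 = ⅘ + (-189 + 148)/5 = ⅘ + (⅕)*(-41) = ⅘ - 41/5 = -37/5 ≈ -7.4000)
C*1523 = -37/5*1523 = -56351/5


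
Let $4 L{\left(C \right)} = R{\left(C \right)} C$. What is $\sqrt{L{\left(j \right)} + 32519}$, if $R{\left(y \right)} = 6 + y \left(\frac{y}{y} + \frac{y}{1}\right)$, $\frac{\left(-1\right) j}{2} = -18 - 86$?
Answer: $5 \sqrt{91735} \approx 1514.4$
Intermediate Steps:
$j = 208$ ($j = - 2 \left(-18 - 86\right) = \left(-2\right) \left(-104\right) = 208$)
$R{\left(y \right)} = 6 + y \left(1 + y\right)$ ($R{\left(y \right)} = 6 + y \left(1 + y 1\right) = 6 + y \left(1 + y\right)$)
$L{\left(C \right)} = \frac{C \left(6 + C + C^{2}\right)}{4}$ ($L{\left(C \right)} = \frac{\left(6 + C + C^{2}\right) C}{4} = \frac{C \left(6 + C + C^{2}\right)}{4}$)
$\sqrt{L{\left(j \right)} + 32519} = \sqrt{\frac{1}{4} \cdot 208 \left(6 + 208 + 208^{2}\right) + 32519} = \sqrt{\frac{1}{4} \cdot 208 \left(6 + 208 + 43264\right) + 32519} = \sqrt{\frac{1}{4} \cdot 208 \cdot 43478 + 32519} = \sqrt{2260856 + 32519} = \sqrt{2293375} = 5 \sqrt{91735}$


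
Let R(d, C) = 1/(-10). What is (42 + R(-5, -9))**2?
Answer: 175561/100 ≈ 1755.6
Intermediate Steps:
R(d, C) = -1/10
(42 + R(-5, -9))**2 = (42 - 1/10)**2 = (419/10)**2 = 175561/100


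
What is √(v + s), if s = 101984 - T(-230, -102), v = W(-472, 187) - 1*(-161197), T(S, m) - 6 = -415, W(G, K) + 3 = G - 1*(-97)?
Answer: 2*√65803 ≈ 513.04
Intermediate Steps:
W(G, K) = 94 + G (W(G, K) = -3 + (G - 1*(-97)) = -3 + (G + 97) = -3 + (97 + G) = 94 + G)
T(S, m) = -409 (T(S, m) = 6 - 415 = -409)
v = 160819 (v = (94 - 472) - 1*(-161197) = -378 + 161197 = 160819)
s = 102393 (s = 101984 - 1*(-409) = 101984 + 409 = 102393)
√(v + s) = √(160819 + 102393) = √263212 = 2*√65803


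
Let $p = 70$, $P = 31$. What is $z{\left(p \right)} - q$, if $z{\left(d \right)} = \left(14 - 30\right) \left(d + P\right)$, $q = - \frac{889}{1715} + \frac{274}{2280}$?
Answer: $- \frac{90247517}{55860} \approx -1615.6$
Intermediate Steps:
$q = - \frac{22243}{55860}$ ($q = \left(-889\right) \frac{1}{1715} + 274 \cdot \frac{1}{2280} = - \frac{127}{245} + \frac{137}{1140} = - \frac{22243}{55860} \approx -0.39819$)
$z{\left(d \right)} = -496 - 16 d$ ($z{\left(d \right)} = \left(14 - 30\right) \left(d + 31\right) = - 16 \left(31 + d\right) = -496 - 16 d$)
$z{\left(p \right)} - q = \left(-496 - 1120\right) - - \frac{22243}{55860} = \left(-496 - 1120\right) + \frac{22243}{55860} = -1616 + \frac{22243}{55860} = - \frac{90247517}{55860}$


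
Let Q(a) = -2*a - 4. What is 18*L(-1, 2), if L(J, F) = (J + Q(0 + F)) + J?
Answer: -180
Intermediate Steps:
Q(a) = -4 - 2*a
L(J, F) = -4 - 2*F + 2*J (L(J, F) = (J + (-4 - 2*(0 + F))) + J = (J + (-4 - 2*F)) + J = (-4 + J - 2*F) + J = -4 - 2*F + 2*J)
18*L(-1, 2) = 18*(-4 - 2*2 + 2*(-1)) = 18*(-4 - 4 - 2) = 18*(-10) = -180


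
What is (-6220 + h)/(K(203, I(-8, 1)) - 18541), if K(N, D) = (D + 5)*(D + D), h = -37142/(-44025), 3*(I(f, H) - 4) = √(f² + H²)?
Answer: 136426329235734/404821979248175 + 64068815772*√65/404821979248175 ≈ 0.33828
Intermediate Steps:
I(f, H) = 4 + √(H² + f²)/3 (I(f, H) = 4 + √(f² + H²)/3 = 4 + √(H² + f²)/3)
h = 37142/44025 (h = -37142*(-1/44025) = 37142/44025 ≈ 0.84366)
K(N, D) = 2*D*(5 + D) (K(N, D) = (5 + D)*(2*D) = 2*D*(5 + D))
(-6220 + h)/(K(203, I(-8, 1)) - 18541) = (-6220 + 37142/44025)/(2*(4 + √(1² + (-8)²)/3)*(5 + (4 + √(1² + (-8)²)/3)) - 18541) = -273798358/(44025*(2*(4 + √(1 + 64)/3)*(5 + (4 + √(1 + 64)/3)) - 18541)) = -273798358/(44025*(2*(4 + √65/3)*(5 + (4 + √65/3)) - 18541)) = -273798358/(44025*(2*(4 + √65/3)*(9 + √65/3) - 18541)) = -273798358/(44025*(-18541 + 2*(4 + √65/3)*(9 + √65/3)))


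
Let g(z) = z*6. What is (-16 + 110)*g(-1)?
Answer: -564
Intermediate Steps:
g(z) = 6*z
(-16 + 110)*g(-1) = (-16 + 110)*(6*(-1)) = 94*(-6) = -564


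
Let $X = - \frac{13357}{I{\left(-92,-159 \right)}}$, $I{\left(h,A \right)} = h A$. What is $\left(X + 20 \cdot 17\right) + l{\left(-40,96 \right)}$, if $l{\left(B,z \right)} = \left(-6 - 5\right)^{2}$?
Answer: $\frac{6730151}{14628} \approx 460.09$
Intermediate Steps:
$I{\left(h,A \right)} = A h$
$l{\left(B,z \right)} = 121$ ($l{\left(B,z \right)} = \left(-11\right)^{2} = 121$)
$X = - \frac{13357}{14628}$ ($X = - \frac{13357}{\left(-159\right) \left(-92\right)} = - \frac{13357}{14628} \approx -0.91311$)
$\left(X + 20 \cdot 17\right) + l{\left(-40,96 \right)} = \left(- \frac{13357}{14628} + 20 \cdot 17\right) + 121 = \left(- \frac{13357}{14628} + 340\right) + 121 = \frac{4960163}{14628} + 121 = \frac{6730151}{14628}$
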